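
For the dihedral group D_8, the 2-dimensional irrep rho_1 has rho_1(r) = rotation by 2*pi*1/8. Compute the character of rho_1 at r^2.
chi_{rho_1}(r^2) = 2*cos(2*pi*1*2/8) = 0

Details: rho_1(r^2) is rotation by angle 2*pi*1*2/8, whose trace is 2*cos(2*pi*1*2/8) = 0.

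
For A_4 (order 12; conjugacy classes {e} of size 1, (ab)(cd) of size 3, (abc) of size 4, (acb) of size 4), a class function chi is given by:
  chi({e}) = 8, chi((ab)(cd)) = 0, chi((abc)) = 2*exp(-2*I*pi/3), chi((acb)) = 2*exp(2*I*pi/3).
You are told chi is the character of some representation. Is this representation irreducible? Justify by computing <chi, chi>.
Not irreducible (reducible): <chi, chi> = 8 > 1.

Explanation: <chi, chi> = (1/|G|) sum_C |C| * |chi(C)|^2 = (1/12)[1*|8|^2 + 3*|0|^2 + 4*|2*exp(-2*I*pi/3)|^2 + 4*|2*exp(2*I*pi/3)|^2]
  = (1/12)[(64) + (0) + (16) + (16)] = 96/12 = 8.
(Exp terms are combined using exp(i*s)*conj(exp(i*t)) = exp(i*(s-t)), and sums of them are collapsed using the identity that for every m > 1 the m distinct m-th roots of unity sum to 0, e.g. 1 + exp(2*I*pi/3) + exp(-2*I*pi/3) = 0.)
A character is irreducible iff <chi, chi> = 1, so this representation is reducible.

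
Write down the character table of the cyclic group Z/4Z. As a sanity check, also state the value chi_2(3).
Character table of Z/4Z (irreps indexed chi_0,...,chi_3 with chi_k(m) = zeta_4^(k*m), zeta_4 = exp(2*pi*i/4)):
  irrep \ class  {0} (size 1)  {1} (size 1)  {2} (size 1)  {3} (size 1)
  chi_0          1             1             1             1           
  chi_1          1             I             -1            -I          
  chi_2          1             -1            1             -1          
  chi_3          1             -I            -1            I           

Spot check: chi_2(3) = zeta_4^(2*3) = zeta_4^6 = -1.

Solution. Z/4Z is abelian, so all 4 irreducible complex representations are 1-dimensional. They are given by chi_k(m) = zeta_4^(k*m) for k = 0,...,3. Row orthogonality: sum_m chi_k(m) conj(chi_l(m)) = 4 * [k = l].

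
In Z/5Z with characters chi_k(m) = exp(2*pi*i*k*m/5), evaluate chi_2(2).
chi_2(2) = zeta_5^4 = exp(-2*I*pi/5)

Reasoning: chi_2(2) = zeta_5^(2*2) = zeta_5^4. Since zeta_5^5 = 1, this equals zeta_5^4 = exp(2*pi*i*4/5) = exp(-2*I*pi/5).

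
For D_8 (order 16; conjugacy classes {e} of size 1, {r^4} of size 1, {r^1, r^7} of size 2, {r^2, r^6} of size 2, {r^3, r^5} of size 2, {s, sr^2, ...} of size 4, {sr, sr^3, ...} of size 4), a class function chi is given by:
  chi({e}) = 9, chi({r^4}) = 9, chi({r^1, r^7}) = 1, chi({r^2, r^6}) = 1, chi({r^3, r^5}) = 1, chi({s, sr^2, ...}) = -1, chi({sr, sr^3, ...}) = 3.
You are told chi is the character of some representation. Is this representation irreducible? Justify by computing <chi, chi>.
Not irreducible (reducible): <chi, chi> = 13 > 1.

Explanation: <chi, chi> = (1/|G|) sum_C |C| * |chi(C)|^2 = (1/16)[1*|9|^2 + 1*|9|^2 + 2*|1|^2 + 2*|1|^2 + 2*|1|^2 + 4*|-1|^2 + 4*|3|^2]
  = (1/16)[(81) + (81) + (2) + (2) + (2) + (4) + (36)] = 208/16 = 13.
A character is irreducible iff <chi, chi> = 1, so this representation is reducible.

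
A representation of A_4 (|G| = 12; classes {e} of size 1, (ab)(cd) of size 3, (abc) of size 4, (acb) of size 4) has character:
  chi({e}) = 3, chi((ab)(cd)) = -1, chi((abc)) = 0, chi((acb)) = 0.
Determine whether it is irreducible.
Irreducible: <chi, chi> = 1.

Derivation: <chi, chi> = (1/|G|) sum_C |C| * |chi(C)|^2 = (1/12)[1*|3|^2 + 3*|-1|^2 + 4*|0|^2 + 4*|0|^2]
  = (1/12)[(9) + (3) + (0) + (0)] = 12/12 = 1.
(Exp terms are combined using exp(i*s)*conj(exp(i*t)) = exp(i*(s-t)), and sums of them are collapsed using the identity that for every m > 1 the m distinct m-th roots of unity sum to 0, e.g. 1 + exp(2*I*pi/3) + exp(-2*I*pi/3) = 0.)
A character is irreducible iff <chi, chi> = 1, so this representation is irreducible.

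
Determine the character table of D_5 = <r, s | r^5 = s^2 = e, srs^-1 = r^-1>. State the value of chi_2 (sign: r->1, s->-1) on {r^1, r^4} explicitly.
Conjugacy classes: {e} of size 1, {r^1, r^4} of size 2, {r^2, r^3} of size 2, {s, sr, ..., sr^4} of size 5.
Character table:
  irrep \ class              {e} (size 1)  {r^1, r^4} (size 2)  {r^2, r^3} (size 2)  {s, sr, ..., sr^4} (size 5)
  chi_1 (triv)               1             1                    1                    1                          
  chi_2 (sign: r->1, s->-1)  1             1                    1                    -1                         
  chi_3 (2d, j=1)            2             -1/2 + sqrt(5)/2     -sqrt(5)/2 - 1/2     0                          
  chi_4 (2d, j=2)            2             -sqrt(5)/2 - 1/2     -1/2 + sqrt(5)/2     0                          

Spot check: chi_2 (sign: r->1, s->-1) on {r^1, r^4} = 1.

Argument: D_5 has order 2*5 = 10 with 4 conjugacy classes, hence 4 irreducibles. Sum of squared dims 1 + 1 + 4 + 4 = 10 = |G|. Linear characters come from the abelianisation; the 2-dimensional irreps have character r^k -> 2*cos(2*pi*j*k/5), reflections -> 0.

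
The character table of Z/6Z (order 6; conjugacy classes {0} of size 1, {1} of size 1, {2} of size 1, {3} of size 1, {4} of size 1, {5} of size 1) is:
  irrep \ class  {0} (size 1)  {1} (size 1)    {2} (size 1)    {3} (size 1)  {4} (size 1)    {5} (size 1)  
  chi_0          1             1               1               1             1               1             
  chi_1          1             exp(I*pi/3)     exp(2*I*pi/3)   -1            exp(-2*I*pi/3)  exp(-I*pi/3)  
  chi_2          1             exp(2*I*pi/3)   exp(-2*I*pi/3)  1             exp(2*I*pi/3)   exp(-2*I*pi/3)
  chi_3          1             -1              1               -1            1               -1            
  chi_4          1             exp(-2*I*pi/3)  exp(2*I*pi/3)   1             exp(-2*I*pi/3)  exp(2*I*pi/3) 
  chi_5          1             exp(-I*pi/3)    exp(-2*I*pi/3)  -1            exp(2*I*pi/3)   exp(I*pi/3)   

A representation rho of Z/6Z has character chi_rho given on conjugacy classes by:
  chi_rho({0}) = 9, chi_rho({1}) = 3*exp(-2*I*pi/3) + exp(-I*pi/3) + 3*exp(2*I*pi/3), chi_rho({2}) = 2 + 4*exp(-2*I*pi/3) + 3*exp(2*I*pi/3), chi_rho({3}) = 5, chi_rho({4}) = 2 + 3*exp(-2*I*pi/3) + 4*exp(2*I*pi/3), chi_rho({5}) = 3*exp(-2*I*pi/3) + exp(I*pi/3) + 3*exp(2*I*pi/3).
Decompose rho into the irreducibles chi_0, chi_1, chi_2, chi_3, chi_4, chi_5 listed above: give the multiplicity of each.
Multiplicities: chi_0: 1, chi_1: 0, chi_2: 3, chi_3: 1, chi_4: 3, chi_5: 1.

Solution. Use <chi_rho, chi> = (1/|G|) sum_C |C| * chi_rho(C) * conj(chi(C)) with |G| = 6 for each irreducible chi in the table:
  <chi_rho, chi_0> = (1/6)[1*(9)*conj(1) + 1*(3*exp(-2*I*pi/3) + exp(-I*pi/3) + 3*exp(2*I*pi/3))*conj(1) + 1*(2 + 4*exp(-2*I*pi/3) + 3*exp(2*I*pi/3))*conj(1) + 1*(5)*conj(1) + 1*(2 + 3*exp(-2*I*pi/3) + 4*exp(2*I*pi/3))*conj(1) + 1*(3*exp(-2*I*pi/3) + exp(I*pi/3) + 3*exp(2*I*pi/3))*conj(1)]
      = (1/6)[(9) + (3*exp(-2*I*pi/3) + exp(-I*pi/3) + 3*exp(2*I*pi/3)) + (2 + 4*exp(-2*I*pi/3) + 3*exp(2*I*pi/3)) + (5) + (2 + 3*exp(-2*I*pi/3) + 4*exp(2*I*pi/3)) + (3*exp(-2*I*pi/3) + exp(I*pi/3) + 3*exp(2*I*pi/3))] = 6/6 = 1
  <chi_rho, chi_1> = (1/6)[1*(9)*conj(1) + 1*(3*exp(-2*I*pi/3) + exp(-I*pi/3) + 3*exp(2*I*pi/3))*conj(exp(I*pi/3)) + 1*(2 + 4*exp(-2*I*pi/3) + 3*exp(2*I*pi/3))*conj(exp(2*I*pi/3)) + 1*(5)*conj(-1) + 1*(2 + 3*exp(-2*I*pi/3) + 4*exp(2*I*pi/3))*conj(exp(-2*I*pi/3)) + 1*(3*exp(-2*I*pi/3) + exp(I*pi/3) + 3*exp(2*I*pi/3))*conj(exp(-I*pi/3))]
      = (1/6)[(9) + (-3 + exp(-2*I*pi/3) + 3*exp(I*pi/3)) + (3 + 2*exp(-2*I*pi/3) + 4*exp(2*I*pi/3)) + (-5) + (3 + 4*exp(-2*I*pi/3) + 2*exp(2*I*pi/3)) + (-3 + 3*exp(-I*pi/3) + exp(2*I*pi/3))] = 0/6 = 0
  <chi_rho, chi_2> = (1/6)[1*(9)*conj(1) + 1*(3*exp(-2*I*pi/3) + exp(-I*pi/3) + 3*exp(2*I*pi/3))*conj(exp(2*I*pi/3)) + 1*(2 + 4*exp(-2*I*pi/3) + 3*exp(2*I*pi/3))*conj(exp(-2*I*pi/3)) + 1*(5)*conj(1) + 1*(2 + 3*exp(-2*I*pi/3) + 4*exp(2*I*pi/3))*conj(exp(2*I*pi/3)) + 1*(3*exp(-2*I*pi/3) + exp(I*pi/3) + 3*exp(2*I*pi/3))*conj(exp(-2*I*pi/3))]
      = (1/6)[(9) + (2 + 3*exp(2*I*pi/3)) + (4 + 3*exp(-2*I*pi/3) + 2*exp(2*I*pi/3)) + (5) + (4 + 2*exp(-2*I*pi/3) + 3*exp(2*I*pi/3)) + (2 + 3*exp(-2*I*pi/3))] = 18/6 = 3
  <chi_rho, chi_3> = (1/6)[1*(9)*conj(1) + 1*(3*exp(-2*I*pi/3) + exp(-I*pi/3) + 3*exp(2*I*pi/3))*conj(-1) + 1*(2 + 4*exp(-2*I*pi/3) + 3*exp(2*I*pi/3))*conj(1) + 1*(5)*conj(-1) + 1*(2 + 3*exp(-2*I*pi/3) + 4*exp(2*I*pi/3))*conj(1) + 1*(3*exp(-2*I*pi/3) + exp(I*pi/3) + 3*exp(2*I*pi/3))*conj(-1)]
      = (1/6)[(9) + (-3*exp(2*I*pi/3) - exp(-I*pi/3) - 3*exp(-2*I*pi/3)) + (2 + 4*exp(-2*I*pi/3) + 3*exp(2*I*pi/3)) + (-5) + (2 + 3*exp(-2*I*pi/3) + 4*exp(2*I*pi/3)) + (-3*exp(2*I*pi/3) - exp(I*pi/3) - 3*exp(-2*I*pi/3))] = 6/6 = 1
  <chi_rho, chi_4> = (1/6)[1*(9)*conj(1) + 1*(3*exp(-2*I*pi/3) + exp(-I*pi/3) + 3*exp(2*I*pi/3))*conj(exp(-2*I*pi/3)) + 1*(2 + 4*exp(-2*I*pi/3) + 3*exp(2*I*pi/3))*conj(exp(2*I*pi/3)) + 1*(5)*conj(1) + 1*(2 + 3*exp(-2*I*pi/3) + 4*exp(2*I*pi/3))*conj(exp(-2*I*pi/3)) + 1*(3*exp(-2*I*pi/3) + exp(I*pi/3) + 3*exp(2*I*pi/3))*conj(exp(2*I*pi/3))]
      = (1/6)[(9) + (3 + 3*exp(-2*I*pi/3) + exp(I*pi/3)) + (3 + 2*exp(-2*I*pi/3) + 4*exp(2*I*pi/3)) + (5) + (3 + 4*exp(-2*I*pi/3) + 2*exp(2*I*pi/3)) + (3 + exp(-I*pi/3) + 3*exp(2*I*pi/3))] = 18/6 = 3
  <chi_rho, chi_5> = (1/6)[1*(9)*conj(1) + 1*(3*exp(-2*I*pi/3) + exp(-I*pi/3) + 3*exp(2*I*pi/3))*conj(exp(-I*pi/3)) + 1*(2 + 4*exp(-2*I*pi/3) + 3*exp(2*I*pi/3))*conj(exp(-2*I*pi/3)) + 1*(5)*conj(-1) + 1*(2 + 3*exp(-2*I*pi/3) + 4*exp(2*I*pi/3))*conj(exp(2*I*pi/3)) + 1*(3*exp(-2*I*pi/3) + exp(I*pi/3) + 3*exp(2*I*pi/3))*conj(exp(I*pi/3))]
      = (1/6)[(9) + (-2 + 3*exp(-I*pi/3)) + (4 + 3*exp(-2*I*pi/3) + 2*exp(2*I*pi/3)) + (-5) + (4 + 2*exp(-2*I*pi/3) + 3*exp(2*I*pi/3)) + (-2 + 3*exp(I*pi/3))] = 6/6 = 1
(Exp terms are combined using exp(i*s)*conj(exp(i*t)) = exp(i*(s-t)), and sums of them are collapsed using the identity that for every m > 1 the m distinct m-th roots of unity sum to 0, e.g. 1 + exp(2*I*pi/3) + exp(-2*I*pi/3) = 0.)
Dimension check: dim(rho) = sum (mult * dim) = 1*1 + 0*1 + 3*1 + 1*1 + 3*1 + 1*1 = 9 = chi_rho(e) = 9.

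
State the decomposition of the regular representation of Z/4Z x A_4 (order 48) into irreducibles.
Each irreducible V_i of dimension d_i appears with multiplicity d_i, i.e. rho_reg = (direct sum over all irreducibles V_i) d_i V_i. The irreducible dimensions for Z/4Z x A_4 are 1, 1, 1, 1, 1, 1, 1, 1, 1, 1, 1, 1, 3, 3, 3, 3: 12 irreducibles of dimension 1, each with multiplicity 1; 4 irreducibles of dimension 3, each with multiplicity 3. Total dimension 12*1*1 + 4*3*3 = 48 = |G|.

Derivation: General theorem: in the regular representation of a finite group G, each irreducible appears with multiplicity equal to its dimension. Check: dim(rho_reg) = sum d_i^2 = 1 + 1 + 1 + 1 + 1 + 1 + 1 + 1 + 1 + 1 + 1 + 1 + 9 + 9 + 9 + 9 = 48 = |G|.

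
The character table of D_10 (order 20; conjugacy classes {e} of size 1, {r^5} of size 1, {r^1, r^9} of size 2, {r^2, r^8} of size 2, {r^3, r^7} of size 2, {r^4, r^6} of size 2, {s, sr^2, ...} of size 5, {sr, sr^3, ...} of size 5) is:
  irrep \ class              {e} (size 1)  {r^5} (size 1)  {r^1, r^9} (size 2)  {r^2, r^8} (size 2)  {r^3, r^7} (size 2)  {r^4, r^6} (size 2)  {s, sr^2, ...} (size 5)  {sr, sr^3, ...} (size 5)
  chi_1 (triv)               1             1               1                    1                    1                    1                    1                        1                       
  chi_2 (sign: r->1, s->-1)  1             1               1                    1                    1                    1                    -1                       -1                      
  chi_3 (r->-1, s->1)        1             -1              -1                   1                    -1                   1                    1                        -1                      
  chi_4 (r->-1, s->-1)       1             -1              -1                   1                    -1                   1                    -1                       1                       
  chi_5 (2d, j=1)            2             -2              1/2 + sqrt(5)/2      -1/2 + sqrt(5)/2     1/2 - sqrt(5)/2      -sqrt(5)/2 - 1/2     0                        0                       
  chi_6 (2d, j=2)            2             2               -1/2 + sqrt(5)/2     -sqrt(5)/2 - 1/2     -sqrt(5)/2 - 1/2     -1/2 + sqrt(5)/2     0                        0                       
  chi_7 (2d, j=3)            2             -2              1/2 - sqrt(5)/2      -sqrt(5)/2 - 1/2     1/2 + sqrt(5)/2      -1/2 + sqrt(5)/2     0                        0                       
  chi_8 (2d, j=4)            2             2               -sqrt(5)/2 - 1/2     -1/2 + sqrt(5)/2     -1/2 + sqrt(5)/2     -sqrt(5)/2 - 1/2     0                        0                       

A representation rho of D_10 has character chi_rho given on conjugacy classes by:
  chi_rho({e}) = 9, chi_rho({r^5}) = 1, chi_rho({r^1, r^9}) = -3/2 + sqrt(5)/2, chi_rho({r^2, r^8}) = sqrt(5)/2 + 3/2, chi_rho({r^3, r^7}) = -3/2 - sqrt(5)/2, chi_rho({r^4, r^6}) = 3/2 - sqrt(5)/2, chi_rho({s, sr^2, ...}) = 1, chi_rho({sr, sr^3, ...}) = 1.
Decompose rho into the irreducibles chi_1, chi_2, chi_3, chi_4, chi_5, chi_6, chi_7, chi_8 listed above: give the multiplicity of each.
Multiplicities: chi_1: 1, chi_2: 0, chi_3: 1, chi_4: 1, chi_5: 1, chi_6: 1, chi_7: 0, chi_8: 1.

Details: Use <chi_rho, chi> = (1/|G|) sum_C |C| * chi_rho(C) * conj(chi(C)) with |G| = 20 for each irreducible chi in the table:
  <chi_rho, chi_1> = (1/20)[1*(9)*conj(1) + 1*(1)*conj(1) + 2*(-3/2 + sqrt(5)/2)*conj(1) + 2*(sqrt(5)/2 + 3/2)*conj(1) + 2*(-3/2 - sqrt(5)/2)*conj(1) + 2*(3/2 - sqrt(5)/2)*conj(1) + 5*(1)*conj(1) + 5*(1)*conj(1)]
      = (1/20)[(9) + (1) + (-3 + sqrt(5)) + (sqrt(5) + 3) + (-3 - sqrt(5)) + (3 - sqrt(5)) + (5) + (5)] = 20/20 = 1
  <chi_rho, chi_2> = (1/20)[1*(9)*conj(1) + 1*(1)*conj(1) + 2*(-3/2 + sqrt(5)/2)*conj(1) + 2*(sqrt(5)/2 + 3/2)*conj(1) + 2*(-3/2 - sqrt(5)/2)*conj(1) + 2*(3/2 - sqrt(5)/2)*conj(1) + 5*(1)*conj(-1) + 5*(1)*conj(-1)]
      = (1/20)[(9) + (1) + (-3 + sqrt(5)) + (sqrt(5) + 3) + (-3 - sqrt(5)) + (3 - sqrt(5)) + (-5) + (-5)] = 0/20 = 0
  <chi_rho, chi_3> = (1/20)[1*(9)*conj(1) + 1*(1)*conj(-1) + 2*(-3/2 + sqrt(5)/2)*conj(-1) + 2*(sqrt(5)/2 + 3/2)*conj(1) + 2*(-3/2 - sqrt(5)/2)*conj(-1) + 2*(3/2 - sqrt(5)/2)*conj(1) + 5*(1)*conj(1) + 5*(1)*conj(-1)]
      = (1/20)[(9) + (-1) + (3 - sqrt(5)) + (sqrt(5) + 3) + (sqrt(5) + 3) + (3 - sqrt(5)) + (5) + (-5)] = 20/20 = 1
  <chi_rho, chi_4> = (1/20)[1*(9)*conj(1) + 1*(1)*conj(-1) + 2*(-3/2 + sqrt(5)/2)*conj(-1) + 2*(sqrt(5)/2 + 3/2)*conj(1) + 2*(-3/2 - sqrt(5)/2)*conj(-1) + 2*(3/2 - sqrt(5)/2)*conj(1) + 5*(1)*conj(-1) + 5*(1)*conj(1)]
      = (1/20)[(9) + (-1) + (3 - sqrt(5)) + (sqrt(5) + 3) + (sqrt(5) + 3) + (3 - sqrt(5)) + (-5) + (5)] = 20/20 = 1
  <chi_rho, chi_5> = (1/20)[1*(9)*conj(2) + 1*(1)*conj(-2) + 2*(-3/2 + sqrt(5)/2)*conj(1/2 + sqrt(5)/2) + 2*(sqrt(5)/2 + 3/2)*conj(-1/2 + sqrt(5)/2) + 2*(-3/2 - sqrt(5)/2)*conj(1/2 - sqrt(5)/2) + 2*(3/2 - sqrt(5)/2)*conj(-sqrt(5)/2 - 1/2) + 5*(1)*conj(0) + 5*(1)*conj(0)]
      = (1/20)[(18) + (-2) + (1 - sqrt(5)) + (1 + sqrt(5)) + (1 + sqrt(5)) + (1 - sqrt(5)) + (0) + (0)] = 20/20 = 1
  <chi_rho, chi_6> = (1/20)[1*(9)*conj(2) + 1*(1)*conj(2) + 2*(-3/2 + sqrt(5)/2)*conj(-1/2 + sqrt(5)/2) + 2*(sqrt(5)/2 + 3/2)*conj(-sqrt(5)/2 - 1/2) + 2*(-3/2 - sqrt(5)/2)*conj(-sqrt(5)/2 - 1/2) + 2*(3/2 - sqrt(5)/2)*conj(-1/2 + sqrt(5)/2) + 5*(1)*conj(0) + 5*(1)*conj(0)]
      = (1/20)[(18) + (2) + (4 - 2*sqrt(5)) + (-2*sqrt(5) - 4) + (4 + 2*sqrt(5)) + (-4 + 2*sqrt(5)) + (0) + (0)] = 20/20 = 1
  <chi_rho, chi_7> = (1/20)[1*(9)*conj(2) + 1*(1)*conj(-2) + 2*(-3/2 + sqrt(5)/2)*conj(1/2 - sqrt(5)/2) + 2*(sqrt(5)/2 + 3/2)*conj(-sqrt(5)/2 - 1/2) + 2*(-3/2 - sqrt(5)/2)*conj(1/2 + sqrt(5)/2) + 2*(3/2 - sqrt(5)/2)*conj(-1/2 + sqrt(5)/2) + 5*(1)*conj(0) + 5*(1)*conj(0)]
      = (1/20)[(18) + (-2) + (-4 + 2*sqrt(5)) + (-2*sqrt(5) - 4) + (-2*sqrt(5) - 4) + (-4 + 2*sqrt(5)) + (0) + (0)] = 0/20 = 0
  <chi_rho, chi_8> = (1/20)[1*(9)*conj(2) + 1*(1)*conj(2) + 2*(-3/2 + sqrt(5)/2)*conj(-sqrt(5)/2 - 1/2) + 2*(sqrt(5)/2 + 3/2)*conj(-1/2 + sqrt(5)/2) + 2*(-3/2 - sqrt(5)/2)*conj(-1/2 + sqrt(5)/2) + 2*(3/2 - sqrt(5)/2)*conj(-sqrt(5)/2 - 1/2) + 5*(1)*conj(0) + 5*(1)*conj(0)]
      = (1/20)[(18) + (2) + (-1 + sqrt(5)) + (1 + sqrt(5)) + (-sqrt(5) - 1) + (1 - sqrt(5)) + (0) + (0)] = 20/20 = 1
Dimension check: dim(rho) = sum (mult * dim) = 1*1 + 0*1 + 1*1 + 1*1 + 1*2 + 1*2 + 0*2 + 1*2 = 9 = chi_rho(e) = 9.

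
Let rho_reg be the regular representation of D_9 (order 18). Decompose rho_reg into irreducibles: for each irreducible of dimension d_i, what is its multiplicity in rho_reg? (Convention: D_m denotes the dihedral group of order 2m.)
Each irreducible V_i of dimension d_i appears with multiplicity d_i, i.e. rho_reg = (direct sum over all irreducibles V_i) d_i V_i. The irreducible dimensions for D_9 are 1, 1, 2, 2, 2, 2: 2 irreducibles of dimension 1, each with multiplicity 1; 4 irreducibles of dimension 2, each with multiplicity 2. Total dimension 2*1*1 + 4*2*2 = 18 = |G|.

Details: General theorem: in the regular representation of a finite group G, each irreducible appears with multiplicity equal to its dimension. Check: dim(rho_reg) = sum d_i^2 = 1 + 1 + 4 + 4 + 4 + 4 = 18 = |G|.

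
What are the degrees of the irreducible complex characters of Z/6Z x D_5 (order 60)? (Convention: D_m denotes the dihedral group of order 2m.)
Dimensions: 1, 1, 1, 1, 1, 1, 1, 1, 1, 1, 1, 1, 2, 2, 2, 2, 2, 2, 2, 2, 2, 2, 2, 2

Proof sketch: There are 24 irreducibles (= number of conjugacy classes). Their dimensions d_i satisfy sum d_i^2 = |G| = 60: 1 + 1 + 1 + 1 + 1 + 1 + 1 + 1 + 1 + 1 + 1 + 1 + 4 + 4 + 4 + 4 + 4 + 4 + 4 + 4 + 4 + 4 + 4 + 4 = 60. (For the product with Z/6Z: each of the 6 1-dim characters of Z/6Z tensors with each irrep of D_5, giving 6 copies of each D_5-dimension.)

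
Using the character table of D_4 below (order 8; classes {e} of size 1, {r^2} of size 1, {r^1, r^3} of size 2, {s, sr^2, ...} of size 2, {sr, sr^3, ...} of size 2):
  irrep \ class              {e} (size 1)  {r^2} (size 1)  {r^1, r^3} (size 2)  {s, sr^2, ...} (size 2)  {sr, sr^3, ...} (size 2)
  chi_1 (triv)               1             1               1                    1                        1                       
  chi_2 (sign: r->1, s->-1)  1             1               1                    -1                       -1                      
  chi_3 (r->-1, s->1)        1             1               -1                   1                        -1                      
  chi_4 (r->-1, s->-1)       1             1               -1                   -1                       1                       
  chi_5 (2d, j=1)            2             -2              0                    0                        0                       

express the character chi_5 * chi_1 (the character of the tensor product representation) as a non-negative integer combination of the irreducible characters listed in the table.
chi_5 tensor chi_1 = chi_5 (all other irreducibles have multiplicity 0).

Details: The character of a tensor product is the pointwise product (chi_5 * chi_1)(C) = chi_5(C) * chi_1(C):
  {e}: (2)*(1), {r^2}: (-2)*(1), {r^1, r^3}: (0)*(1), {s, sr^2, ...}: (0)*(1), {sr, sr^3, ...}: (0)*(1)
so (chi_5 * chi_1) takes values
  {e} -> 2, {r^2} -> -2, {r^1, r^3} -> 0, {s, sr^2, ...} -> 0, {sr, sr^3, ...} -> 0.
Now take the inner product of this character with each irreducible chi from the table, <chi_5*chi_1, chi> = (1/8) sum_C |C| (chi_5*chi_1)(C) conj(chi(C)):
  <chi_5*chi_1, chi_1> = (1/8)[1*(2)*conj(1) + 1*(-2)*conj(1) + 2*(0)*conj(1) + 2*(0)*conj(1) + 2*(0)*conj(1)]
      = (1/8)[(2) + (-2) + (0) + (0) + (0)] = 0/8 = 0
  <chi_5*chi_1, chi_2> = (1/8)[1*(2)*conj(1) + 1*(-2)*conj(1) + 2*(0)*conj(1) + 2*(0)*conj(-1) + 2*(0)*conj(-1)]
      = (1/8)[(2) + (-2) + (0) + (0) + (0)] = 0/8 = 0
  <chi_5*chi_1, chi_3> = (1/8)[1*(2)*conj(1) + 1*(-2)*conj(1) + 2*(0)*conj(-1) + 2*(0)*conj(1) + 2*(0)*conj(-1)]
      = (1/8)[(2) + (-2) + (0) + (0) + (0)] = 0/8 = 0
  <chi_5*chi_1, chi_4> = (1/8)[1*(2)*conj(1) + 1*(-2)*conj(1) + 2*(0)*conj(-1) + 2*(0)*conj(-1) + 2*(0)*conj(1)]
      = (1/8)[(2) + (-2) + (0) + (0) + (0)] = 0/8 = 0
  <chi_5*chi_1, chi_5> = (1/8)[1*(2)*conj(2) + 1*(-2)*conj(-2) + 2*(0)*conj(0) + 2*(0)*conj(0) + 2*(0)*conj(0)]
      = (1/8)[(4) + (4) + (0) + (0) + (0)] = 8/8 = 1
Hence the multiplicities are chi_5: 1. Dimension check: dim(chi_5)*dim(chi_1) = 2*1 = 2 and sum (mult * dim) = 1*2 = 2.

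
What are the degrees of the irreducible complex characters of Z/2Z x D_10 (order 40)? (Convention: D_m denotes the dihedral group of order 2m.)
Dimensions: 1, 1, 1, 1, 1, 1, 1, 1, 2, 2, 2, 2, 2, 2, 2, 2

Details: There are 16 irreducibles (= number of conjugacy classes). Their dimensions d_i satisfy sum d_i^2 = |G| = 40: 1 + 1 + 1 + 1 + 1 + 1 + 1 + 1 + 4 + 4 + 4 + 4 + 4 + 4 + 4 + 4 = 40. (For the product with Z/2Z: each of the 2 1-dim characters of Z/2Z tensors with each irrep of D_10, giving 2 copies of each D_10-dimension.)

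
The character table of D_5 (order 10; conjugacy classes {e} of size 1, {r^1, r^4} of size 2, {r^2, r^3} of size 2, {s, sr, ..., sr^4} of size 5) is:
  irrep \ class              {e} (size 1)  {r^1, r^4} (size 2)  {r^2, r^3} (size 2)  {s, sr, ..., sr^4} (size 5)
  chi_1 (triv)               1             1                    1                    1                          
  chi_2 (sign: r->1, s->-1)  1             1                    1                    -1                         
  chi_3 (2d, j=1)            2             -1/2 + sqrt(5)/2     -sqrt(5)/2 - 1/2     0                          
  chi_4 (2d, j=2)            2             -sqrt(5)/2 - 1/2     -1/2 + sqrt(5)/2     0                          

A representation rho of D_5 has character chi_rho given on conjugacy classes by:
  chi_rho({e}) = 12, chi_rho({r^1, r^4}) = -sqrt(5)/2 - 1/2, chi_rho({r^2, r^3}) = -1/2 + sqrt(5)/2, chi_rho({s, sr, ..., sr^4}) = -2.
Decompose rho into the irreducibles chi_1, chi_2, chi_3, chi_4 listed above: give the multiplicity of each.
Multiplicities: chi_1: 0, chi_2: 2, chi_3: 2, chi_4: 3.

Explanation: Use <chi_rho, chi> = (1/|G|) sum_C |C| * chi_rho(C) * conj(chi(C)) with |G| = 10 for each irreducible chi in the table:
  <chi_rho, chi_1> = (1/10)[1*(12)*conj(1) + 2*(-sqrt(5)/2 - 1/2)*conj(1) + 2*(-1/2 + sqrt(5)/2)*conj(1) + 5*(-2)*conj(1)]
      = (1/10)[(12) + (-sqrt(5) - 1) + (-1 + sqrt(5)) + (-10)] = 0/10 = 0
  <chi_rho, chi_2> = (1/10)[1*(12)*conj(1) + 2*(-sqrt(5)/2 - 1/2)*conj(1) + 2*(-1/2 + sqrt(5)/2)*conj(1) + 5*(-2)*conj(-1)]
      = (1/10)[(12) + (-sqrt(5) - 1) + (-1 + sqrt(5)) + (10)] = 20/10 = 2
  <chi_rho, chi_3> = (1/10)[1*(12)*conj(2) + 2*(-sqrt(5)/2 - 1/2)*conj(-1/2 + sqrt(5)/2) + 2*(-1/2 + sqrt(5)/2)*conj(-sqrt(5)/2 - 1/2) + 5*(-2)*conj(0)]
      = (1/10)[(24) + (-2) + (-2) + (0)] = 20/10 = 2
  <chi_rho, chi_4> = (1/10)[1*(12)*conj(2) + 2*(-sqrt(5)/2 - 1/2)*conj(-sqrt(5)/2 - 1/2) + 2*(-1/2 + sqrt(5)/2)*conj(-1/2 + sqrt(5)/2) + 5*(-2)*conj(0)]
      = (1/10)[(24) + (sqrt(5) + 3) + (3 - sqrt(5)) + (0)] = 30/10 = 3
Dimension check: dim(rho) = sum (mult * dim) = 0*1 + 2*1 + 2*2 + 3*2 = 12 = chi_rho(e) = 12.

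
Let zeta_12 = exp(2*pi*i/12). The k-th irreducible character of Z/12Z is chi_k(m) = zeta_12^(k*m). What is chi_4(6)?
chi_4(6) = zeta_12^24 = 1

Details: chi_4(6) = zeta_12^(4*6) = zeta_12^24. Since zeta_12^12 = 1, this equals zeta_12^0 = exp(2*pi*i*0/12) = 1.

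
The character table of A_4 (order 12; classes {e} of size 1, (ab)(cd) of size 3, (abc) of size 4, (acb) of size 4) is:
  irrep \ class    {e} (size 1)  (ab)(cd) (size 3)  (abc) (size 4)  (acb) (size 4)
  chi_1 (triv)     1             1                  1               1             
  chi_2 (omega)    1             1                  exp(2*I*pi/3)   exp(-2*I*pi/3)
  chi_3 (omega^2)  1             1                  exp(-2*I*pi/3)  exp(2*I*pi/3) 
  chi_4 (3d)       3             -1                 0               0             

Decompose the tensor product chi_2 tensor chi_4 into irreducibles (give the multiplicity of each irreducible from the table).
chi_2 tensor chi_4 = chi_4 (all other irreducibles have multiplicity 0).

Justification: The character of a tensor product is the pointwise product (chi_2 * chi_4)(C) = chi_2(C) * chi_4(C):
  {e}: (1)*(3), (ab)(cd): (1)*(-1), (abc): (exp(2*I*pi/3))*(0), (acb): (exp(-2*I*pi/3))*(0)
so (chi_2 * chi_4) takes values
  {e} -> 3, (ab)(cd) -> -1, (abc) -> 0, (acb) -> 0.
Now take the inner product of this character with each irreducible chi from the table, <chi_2*chi_4, chi> = (1/12) sum_C |C| (chi_2*chi_4)(C) conj(chi(C)):
  <chi_2*chi_4, chi_1> = (1/12)[1*(3)*conj(1) + 3*(-1)*conj(1) + 4*(0)*conj(1) + 4*(0)*conj(1)]
      = (1/12)[(3) + (-3) + (0) + (0)] = 0/12 = 0
  <chi_2*chi_4, chi_2> = (1/12)[1*(3)*conj(1) + 3*(-1)*conj(1) + 4*(0)*conj(exp(2*I*pi/3)) + 4*(0)*conj(exp(-2*I*pi/3))]
      = (1/12)[(3) + (-3) + (0) + (0)] = 0/12 = 0
  <chi_2*chi_4, chi_3> = (1/12)[1*(3)*conj(1) + 3*(-1)*conj(1) + 4*(0)*conj(exp(-2*I*pi/3)) + 4*(0)*conj(exp(2*I*pi/3))]
      = (1/12)[(3) + (-3) + (0) + (0)] = 0/12 = 0
  <chi_2*chi_4, chi_4> = (1/12)[1*(3)*conj(3) + 3*(-1)*conj(-1) + 4*(0)*conj(0) + 4*(0)*conj(0)]
      = (1/12)[(9) + (3) + (0) + (0)] = 12/12 = 1
(Exp terms are combined using exp(i*s)*conj(exp(i*t)) = exp(i*(s-t)), and sums of them are collapsed using the identity that for every m > 1 the m distinct m-th roots of unity sum to 0, e.g. 1 + exp(2*I*pi/3) + exp(-2*I*pi/3) = 0.)
Hence the multiplicities are chi_4: 1. Dimension check: dim(chi_2)*dim(chi_4) = 1*3 = 3 and sum (mult * dim) = 1*3 = 3.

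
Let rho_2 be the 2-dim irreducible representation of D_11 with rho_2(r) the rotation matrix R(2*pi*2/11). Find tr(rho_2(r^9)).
chi_{rho_2}(r^9) = 2*cos(2*pi*2*9/11) = -2*cos(3*pi/11)

Why: rho_2(r^9) is rotation by angle 2*pi*2*9/11, whose trace is 2*cos(2*pi*2*9/11) = -2*cos(3*pi/11).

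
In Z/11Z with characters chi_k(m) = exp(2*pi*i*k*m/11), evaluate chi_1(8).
chi_1(8) = zeta_11^8 = exp(-6*I*pi/11)

Derivation: chi_1(8) = zeta_11^(1*8) = zeta_11^8. Since zeta_11^11 = 1, this equals zeta_11^8 = exp(2*pi*i*8/11) = exp(-6*I*pi/11).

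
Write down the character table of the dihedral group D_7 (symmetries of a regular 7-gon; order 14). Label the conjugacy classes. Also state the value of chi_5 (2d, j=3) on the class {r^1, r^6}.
Conjugacy classes: {e} of size 1, {r^1, r^6} of size 2, {r^2, r^5} of size 2, {r^3, r^4} of size 2, {s, sr, ..., sr^6} of size 7.
Character table:
  irrep \ class              {e} (size 1)  {r^1, r^6} (size 2)  {r^2, r^5} (size 2)  {r^3, r^4} (size 2)  {s, sr, ..., sr^6} (size 7)
  chi_1 (triv)               1             1                    1                    1                    1                          
  chi_2 (sign: r->1, s->-1)  1             1                    1                    1                    -1                         
  chi_3 (2d, j=1)            2             2*cos(2*pi/7)        -2*cos(3*pi/7)       -2*cos(pi/7)         0                          
  chi_4 (2d, j=2)            2             -2*cos(3*pi/7)       -2*cos(pi/7)         2*cos(2*pi/7)        0                          
  chi_5 (2d, j=3)            2             -2*cos(pi/7)         2*cos(2*pi/7)        -2*cos(3*pi/7)       0                          

Spot check: chi_5 (2d, j=3) on {r^1, r^6} = -2*cos(pi/7).

Working: D_7 has order 2*7 = 14 with 5 conjugacy classes, hence 5 irreducibles. Sum of squared dims 1 + 1 + 4 + 4 + 4 = 14 = |G|. Linear characters come from the abelianisation; the 2-dimensional irreps have character r^k -> 2*cos(2*pi*j*k/7), reflections -> 0.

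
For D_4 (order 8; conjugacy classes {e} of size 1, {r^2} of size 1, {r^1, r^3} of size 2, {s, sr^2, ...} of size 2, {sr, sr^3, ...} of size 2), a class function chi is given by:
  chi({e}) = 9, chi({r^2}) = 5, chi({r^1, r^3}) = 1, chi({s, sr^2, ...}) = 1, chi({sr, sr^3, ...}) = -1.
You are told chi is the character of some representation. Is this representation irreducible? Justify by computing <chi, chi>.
Not irreducible (reducible): <chi, chi> = 14 > 1.

Explanation: <chi, chi> = (1/|G|) sum_C |C| * |chi(C)|^2 = (1/8)[1*|9|^2 + 1*|5|^2 + 2*|1|^2 + 2*|1|^2 + 2*|-1|^2]
  = (1/8)[(81) + (25) + (2) + (2) + (2)] = 112/8 = 14.
A character is irreducible iff <chi, chi> = 1, so this representation is reducible.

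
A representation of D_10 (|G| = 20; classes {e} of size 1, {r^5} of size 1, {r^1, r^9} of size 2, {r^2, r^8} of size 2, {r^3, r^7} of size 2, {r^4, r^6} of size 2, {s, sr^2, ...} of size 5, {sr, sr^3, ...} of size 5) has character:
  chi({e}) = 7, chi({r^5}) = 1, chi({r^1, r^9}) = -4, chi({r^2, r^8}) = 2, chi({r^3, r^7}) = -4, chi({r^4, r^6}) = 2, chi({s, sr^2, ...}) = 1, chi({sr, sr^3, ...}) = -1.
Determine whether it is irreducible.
Not irreducible (reducible): <chi, chi> = 7 > 1.

<chi, chi> = (1/|G|) sum_C |C| * |chi(C)|^2 = (1/20)[1*|7|^2 + 1*|1|^2 + 2*|-4|^2 + 2*|2|^2 + 2*|-4|^2 + 2*|2|^2 + 5*|1|^2 + 5*|-1|^2]
  = (1/20)[(49) + (1) + (32) + (8) + (32) + (8) + (5) + (5)] = 140/20 = 7.
A character is irreducible iff <chi, chi> = 1, so this representation is reducible.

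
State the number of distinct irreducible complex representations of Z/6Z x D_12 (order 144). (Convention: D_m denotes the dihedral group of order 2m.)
54

Argument: The number of irreducible complex representations of a finite group equals its number of conjugacy classes. For a direct product, #classes(G x H) = #classes(G) * #classes(H). Z/6Z has 6 classes (abelian), D_12 has 9 classes, so 6 * 9 = 54, so Z/6Z x D_12 (order 144) has exactly 54 irreducible complex representations.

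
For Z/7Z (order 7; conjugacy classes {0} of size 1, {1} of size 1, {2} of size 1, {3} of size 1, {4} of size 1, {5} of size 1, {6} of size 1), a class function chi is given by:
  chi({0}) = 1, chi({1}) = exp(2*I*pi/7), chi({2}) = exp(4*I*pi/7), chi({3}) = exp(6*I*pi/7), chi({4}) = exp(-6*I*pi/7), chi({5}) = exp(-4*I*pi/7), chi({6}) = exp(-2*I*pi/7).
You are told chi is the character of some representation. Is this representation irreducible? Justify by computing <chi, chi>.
Irreducible: <chi, chi> = 1.

Working: <chi, chi> = (1/|G|) sum_C |C| * |chi(C)|^2 = (1/7)[1*|1|^2 + 1*|exp(2*I*pi/7)|^2 + 1*|exp(4*I*pi/7)|^2 + 1*|exp(6*I*pi/7)|^2 + 1*|exp(-6*I*pi/7)|^2 + 1*|exp(-4*I*pi/7)|^2 + 1*|exp(-2*I*pi/7)|^2]
  = (1/7)[(1) + (1) + (1) + (1) + (1) + (1) + (1)] = 7/7 = 1.
(Exp terms are combined using exp(i*s)*conj(exp(i*t)) = exp(i*(s-t)), and sums of them are collapsed using the identity that for every m > 1 the m distinct m-th roots of unity sum to 0, e.g. 1 + exp(2*I*pi/3) + exp(-2*I*pi/3) = 0.)
A character is irreducible iff <chi, chi> = 1, so this representation is irreducible.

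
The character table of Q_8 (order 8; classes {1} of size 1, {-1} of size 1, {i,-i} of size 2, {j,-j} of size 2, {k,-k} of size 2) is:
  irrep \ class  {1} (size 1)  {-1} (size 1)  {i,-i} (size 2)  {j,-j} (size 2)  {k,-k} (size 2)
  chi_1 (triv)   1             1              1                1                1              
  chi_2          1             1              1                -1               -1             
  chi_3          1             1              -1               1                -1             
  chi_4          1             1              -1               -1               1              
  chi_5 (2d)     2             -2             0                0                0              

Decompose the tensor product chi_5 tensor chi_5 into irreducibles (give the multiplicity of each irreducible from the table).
chi_5 tensor chi_5 = chi_1 + chi_2 + chi_3 + chi_4 (all other irreducibles have multiplicity 0).

Argument: The character of a tensor product is the pointwise product (chi_5 * chi_5)(C) = chi_5(C) * chi_5(C):
  {1}: (2)*(2), {-1}: (-2)*(-2), {i,-i}: (0)*(0), {j,-j}: (0)*(0), {k,-k}: (0)*(0)
so (chi_5 * chi_5) takes values
  {1} -> 4, {-1} -> 4, {i,-i} -> 0, {j,-j} -> 0, {k,-k} -> 0.
Now take the inner product of this character with each irreducible chi from the table, <chi_5*chi_5, chi> = (1/8) sum_C |C| (chi_5*chi_5)(C) conj(chi(C)):
  <chi_5*chi_5, chi_1> = (1/8)[1*(4)*conj(1) + 1*(4)*conj(1) + 2*(0)*conj(1) + 2*(0)*conj(1) + 2*(0)*conj(1)]
      = (1/8)[(4) + (4) + (0) + (0) + (0)] = 8/8 = 1
  <chi_5*chi_5, chi_2> = (1/8)[1*(4)*conj(1) + 1*(4)*conj(1) + 2*(0)*conj(1) + 2*(0)*conj(-1) + 2*(0)*conj(-1)]
      = (1/8)[(4) + (4) + (0) + (0) + (0)] = 8/8 = 1
  <chi_5*chi_5, chi_3> = (1/8)[1*(4)*conj(1) + 1*(4)*conj(1) + 2*(0)*conj(-1) + 2*(0)*conj(1) + 2*(0)*conj(-1)]
      = (1/8)[(4) + (4) + (0) + (0) + (0)] = 8/8 = 1
  <chi_5*chi_5, chi_4> = (1/8)[1*(4)*conj(1) + 1*(4)*conj(1) + 2*(0)*conj(-1) + 2*(0)*conj(-1) + 2*(0)*conj(1)]
      = (1/8)[(4) + (4) + (0) + (0) + (0)] = 8/8 = 1
  <chi_5*chi_5, chi_5> = (1/8)[1*(4)*conj(2) + 1*(4)*conj(-2) + 2*(0)*conj(0) + 2*(0)*conj(0) + 2*(0)*conj(0)]
      = (1/8)[(8) + (-8) + (0) + (0) + (0)] = 0/8 = 0
Hence the multiplicities are chi_1: 1, chi_2: 1, chi_3: 1, chi_4: 1. Dimension check: dim(chi_5)*dim(chi_5) = 2*2 = 4 and sum (mult * dim) = 1*1 + 1*1 + 1*1 + 1*1 = 4.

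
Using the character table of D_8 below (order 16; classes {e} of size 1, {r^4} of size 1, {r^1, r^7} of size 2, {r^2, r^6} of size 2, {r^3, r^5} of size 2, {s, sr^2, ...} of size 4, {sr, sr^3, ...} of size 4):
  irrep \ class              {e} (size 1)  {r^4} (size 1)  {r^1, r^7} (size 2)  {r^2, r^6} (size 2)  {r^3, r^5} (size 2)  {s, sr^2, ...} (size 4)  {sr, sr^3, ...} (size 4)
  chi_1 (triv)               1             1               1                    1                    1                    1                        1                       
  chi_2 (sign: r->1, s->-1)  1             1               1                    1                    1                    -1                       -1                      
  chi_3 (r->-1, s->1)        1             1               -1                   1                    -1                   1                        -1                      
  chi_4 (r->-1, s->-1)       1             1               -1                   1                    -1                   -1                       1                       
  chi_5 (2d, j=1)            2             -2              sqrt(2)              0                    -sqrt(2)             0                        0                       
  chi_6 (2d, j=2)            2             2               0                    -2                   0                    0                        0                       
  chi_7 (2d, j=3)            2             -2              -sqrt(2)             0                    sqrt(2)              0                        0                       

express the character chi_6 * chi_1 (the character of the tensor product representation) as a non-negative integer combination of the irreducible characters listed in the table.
chi_6 tensor chi_1 = chi_6 (all other irreducibles have multiplicity 0).

Solution. The character of a tensor product is the pointwise product (chi_6 * chi_1)(C) = chi_6(C) * chi_1(C):
  {e}: (2)*(1), {r^4}: (2)*(1), {r^1, r^7}: (0)*(1), {r^2, r^6}: (-2)*(1), {r^3, r^5}: (0)*(1), {s, sr^2, ...}: (0)*(1), {sr, sr^3, ...}: (0)*(1)
so (chi_6 * chi_1) takes values
  {e} -> 2, {r^4} -> 2, {r^1, r^7} -> 0, {r^2, r^6} -> -2, {r^3, r^5} -> 0, {s, sr^2, ...} -> 0, {sr, sr^3, ...} -> 0.
Now take the inner product of this character with each irreducible chi from the table, <chi_6*chi_1, chi> = (1/16) sum_C |C| (chi_6*chi_1)(C) conj(chi(C)):
  <chi_6*chi_1, chi_1> = (1/16)[1*(2)*conj(1) + 1*(2)*conj(1) + 2*(0)*conj(1) + 2*(-2)*conj(1) + 2*(0)*conj(1) + 4*(0)*conj(1) + 4*(0)*conj(1)]
      = (1/16)[(2) + (2) + (0) + (-4) + (0) + (0) + (0)] = 0/16 = 0
  <chi_6*chi_1, chi_2> = (1/16)[1*(2)*conj(1) + 1*(2)*conj(1) + 2*(0)*conj(1) + 2*(-2)*conj(1) + 2*(0)*conj(1) + 4*(0)*conj(-1) + 4*(0)*conj(-1)]
      = (1/16)[(2) + (2) + (0) + (-4) + (0) + (0) + (0)] = 0/16 = 0
  <chi_6*chi_1, chi_3> = (1/16)[1*(2)*conj(1) + 1*(2)*conj(1) + 2*(0)*conj(-1) + 2*(-2)*conj(1) + 2*(0)*conj(-1) + 4*(0)*conj(1) + 4*(0)*conj(-1)]
      = (1/16)[(2) + (2) + (0) + (-4) + (0) + (0) + (0)] = 0/16 = 0
  <chi_6*chi_1, chi_4> = (1/16)[1*(2)*conj(1) + 1*(2)*conj(1) + 2*(0)*conj(-1) + 2*(-2)*conj(1) + 2*(0)*conj(-1) + 4*(0)*conj(-1) + 4*(0)*conj(1)]
      = (1/16)[(2) + (2) + (0) + (-4) + (0) + (0) + (0)] = 0/16 = 0
  <chi_6*chi_1, chi_5> = (1/16)[1*(2)*conj(2) + 1*(2)*conj(-2) + 2*(0)*conj(sqrt(2)) + 2*(-2)*conj(0) + 2*(0)*conj(-sqrt(2)) + 4*(0)*conj(0) + 4*(0)*conj(0)]
      = (1/16)[(4) + (-4) + (0) + (0) + (0) + (0) + (0)] = 0/16 = 0
  <chi_6*chi_1, chi_6> = (1/16)[1*(2)*conj(2) + 1*(2)*conj(2) + 2*(0)*conj(0) + 2*(-2)*conj(-2) + 2*(0)*conj(0) + 4*(0)*conj(0) + 4*(0)*conj(0)]
      = (1/16)[(4) + (4) + (0) + (8) + (0) + (0) + (0)] = 16/16 = 1
  <chi_6*chi_1, chi_7> = (1/16)[1*(2)*conj(2) + 1*(2)*conj(-2) + 2*(0)*conj(-sqrt(2)) + 2*(-2)*conj(0) + 2*(0)*conj(sqrt(2)) + 4*(0)*conj(0) + 4*(0)*conj(0)]
      = (1/16)[(4) + (-4) + (0) + (0) + (0) + (0) + (0)] = 0/16 = 0
Hence the multiplicities are chi_6: 1. Dimension check: dim(chi_6)*dim(chi_1) = 2*1 = 2 and sum (mult * dim) = 1*2 = 2.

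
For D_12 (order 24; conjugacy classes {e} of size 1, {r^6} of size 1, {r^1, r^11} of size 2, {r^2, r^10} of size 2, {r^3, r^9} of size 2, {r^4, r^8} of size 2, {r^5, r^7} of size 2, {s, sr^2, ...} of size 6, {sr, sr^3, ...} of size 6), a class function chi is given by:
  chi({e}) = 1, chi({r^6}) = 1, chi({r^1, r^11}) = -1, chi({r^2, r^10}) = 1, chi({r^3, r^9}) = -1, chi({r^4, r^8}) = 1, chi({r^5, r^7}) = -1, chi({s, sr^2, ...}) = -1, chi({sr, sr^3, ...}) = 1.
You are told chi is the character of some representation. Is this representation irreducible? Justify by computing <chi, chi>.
Irreducible: <chi, chi> = 1.

Proof sketch: <chi, chi> = (1/|G|) sum_C |C| * |chi(C)|^2 = (1/24)[1*|1|^2 + 1*|1|^2 + 2*|-1|^2 + 2*|1|^2 + 2*|-1|^2 + 2*|1|^2 + 2*|-1|^2 + 6*|-1|^2 + 6*|1|^2]
  = (1/24)[(1) + (1) + (2) + (2) + (2) + (2) + (2) + (6) + (6)] = 24/24 = 1.
A character is irreducible iff <chi, chi> = 1, so this representation is irreducible.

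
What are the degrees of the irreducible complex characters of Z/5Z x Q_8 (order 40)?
Dimensions: 1, 1, 1, 1, 1, 1, 1, 1, 1, 1, 1, 1, 1, 1, 1, 1, 1, 1, 1, 1, 2, 2, 2, 2, 2

Proof sketch: There are 25 irreducibles (= number of conjugacy classes). Their dimensions d_i satisfy sum d_i^2 = |G| = 40: 1 + 1 + 1 + 1 + 1 + 1 + 1 + 1 + 1 + 1 + 1 + 1 + 1 + 1 + 1 + 1 + 1 + 1 + 1 + 1 + 4 + 4 + 4 + 4 + 4 = 40. (For the product with Z/5Z: each of the 5 1-dim characters of Z/5Z tensors with each irrep of Q_8, giving 5 copies of each Q_8-dimension.)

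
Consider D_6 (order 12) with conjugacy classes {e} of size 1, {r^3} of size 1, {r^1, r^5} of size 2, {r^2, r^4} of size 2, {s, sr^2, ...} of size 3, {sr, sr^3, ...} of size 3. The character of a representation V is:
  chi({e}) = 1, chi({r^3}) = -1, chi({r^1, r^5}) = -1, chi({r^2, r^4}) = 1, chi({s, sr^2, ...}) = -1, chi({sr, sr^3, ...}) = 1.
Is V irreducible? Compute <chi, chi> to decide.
Irreducible: <chi, chi> = 1.

<chi, chi> = (1/|G|) sum_C |C| * |chi(C)|^2 = (1/12)[1*|1|^2 + 1*|-1|^2 + 2*|-1|^2 + 2*|1|^2 + 3*|-1|^2 + 3*|1|^2]
  = (1/12)[(1) + (1) + (2) + (2) + (3) + (3)] = 12/12 = 1.
A character is irreducible iff <chi, chi> = 1, so this representation is irreducible.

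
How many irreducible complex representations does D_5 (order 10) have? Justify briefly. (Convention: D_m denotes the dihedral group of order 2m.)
4

Explanation: The number of irreducible complex representations of a finite group equals its number of conjugacy classes. D_5 has 4 conjugacy classes ((n+3)/2 for n odd), so D_5 (order 10) has exactly 4 irreducible complex representations.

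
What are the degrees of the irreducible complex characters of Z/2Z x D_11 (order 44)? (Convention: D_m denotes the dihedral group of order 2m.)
Dimensions: 1, 1, 1, 1, 2, 2, 2, 2, 2, 2, 2, 2, 2, 2

Justification: There are 14 irreducibles (= number of conjugacy classes). Their dimensions d_i satisfy sum d_i^2 = |G| = 44: 1 + 1 + 1 + 1 + 4 + 4 + 4 + 4 + 4 + 4 + 4 + 4 + 4 + 4 = 44. (For the product with Z/2Z: each of the 2 1-dim characters of Z/2Z tensors with each irrep of D_11, giving 2 copies of each D_11-dimension.)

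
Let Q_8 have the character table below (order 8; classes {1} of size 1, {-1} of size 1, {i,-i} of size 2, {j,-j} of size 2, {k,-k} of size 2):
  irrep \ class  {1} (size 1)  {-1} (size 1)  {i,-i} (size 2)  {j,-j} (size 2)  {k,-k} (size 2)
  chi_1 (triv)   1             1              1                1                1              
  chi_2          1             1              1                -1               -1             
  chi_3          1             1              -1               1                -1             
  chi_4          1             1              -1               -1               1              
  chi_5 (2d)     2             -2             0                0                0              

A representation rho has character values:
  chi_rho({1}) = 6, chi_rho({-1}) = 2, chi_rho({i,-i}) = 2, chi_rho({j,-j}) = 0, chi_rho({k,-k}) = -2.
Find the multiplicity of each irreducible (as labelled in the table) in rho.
Multiplicities: chi_1: 1, chi_2: 2, chi_3: 1, chi_4: 0, chi_5: 1.

Why: Use <chi_rho, chi> = (1/|G|) sum_C |C| * chi_rho(C) * conj(chi(C)) with |G| = 8 for each irreducible chi in the table:
  <chi_rho, chi_1> = (1/8)[1*(6)*conj(1) + 1*(2)*conj(1) + 2*(2)*conj(1) + 2*(0)*conj(1) + 2*(-2)*conj(1)]
      = (1/8)[(6) + (2) + (4) + (0) + (-4)] = 8/8 = 1
  <chi_rho, chi_2> = (1/8)[1*(6)*conj(1) + 1*(2)*conj(1) + 2*(2)*conj(1) + 2*(0)*conj(-1) + 2*(-2)*conj(-1)]
      = (1/8)[(6) + (2) + (4) + (0) + (4)] = 16/8 = 2
  <chi_rho, chi_3> = (1/8)[1*(6)*conj(1) + 1*(2)*conj(1) + 2*(2)*conj(-1) + 2*(0)*conj(1) + 2*(-2)*conj(-1)]
      = (1/8)[(6) + (2) + (-4) + (0) + (4)] = 8/8 = 1
  <chi_rho, chi_4> = (1/8)[1*(6)*conj(1) + 1*(2)*conj(1) + 2*(2)*conj(-1) + 2*(0)*conj(-1) + 2*(-2)*conj(1)]
      = (1/8)[(6) + (2) + (-4) + (0) + (-4)] = 0/8 = 0
  <chi_rho, chi_5> = (1/8)[1*(6)*conj(2) + 1*(2)*conj(-2) + 2*(2)*conj(0) + 2*(0)*conj(0) + 2*(-2)*conj(0)]
      = (1/8)[(12) + (-4) + (0) + (0) + (0)] = 8/8 = 1
Dimension check: dim(rho) = sum (mult * dim) = 1*1 + 2*1 + 1*1 + 0*1 + 1*2 = 6 = chi_rho(e) = 6.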